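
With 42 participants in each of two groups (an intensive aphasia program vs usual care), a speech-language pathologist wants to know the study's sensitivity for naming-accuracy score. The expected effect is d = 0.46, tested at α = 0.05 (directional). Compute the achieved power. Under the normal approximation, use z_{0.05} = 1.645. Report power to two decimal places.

power ≈ 0.68

For two equal groups, power = Φ(d·√(n/2) − z_{α}).
d·√(n/2) = 0.46 × √(42/2) = 0.46 × 4.583 = 2.108.
z_β = 2.108 − 1.645 = 0.463.
Power = Φ(0.463) = 0.678.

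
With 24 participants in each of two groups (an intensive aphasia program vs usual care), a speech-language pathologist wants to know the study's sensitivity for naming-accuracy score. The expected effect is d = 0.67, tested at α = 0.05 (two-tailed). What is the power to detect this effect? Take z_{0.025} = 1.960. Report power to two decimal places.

power ≈ 0.64

For two equal groups, power = Φ(d·√(n/2) − z_{α/2}).
d·√(n/2) = 0.67 × √(24/2) = 0.67 × 3.464 = 2.321.
z_β = 2.321 − 1.960 = 0.361.
Power = Φ(0.361) = 0.641.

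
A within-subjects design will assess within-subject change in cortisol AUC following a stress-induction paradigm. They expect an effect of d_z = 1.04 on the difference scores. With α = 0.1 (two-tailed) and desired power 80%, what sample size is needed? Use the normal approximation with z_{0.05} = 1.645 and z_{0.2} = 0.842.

For a paired (one-sample on differences) test: n = ((z_{α/2} + z_β) / d)².
z_{α/2} + z_β = 1.645 + 0.842 = 2.487.
n = (2.487 / 1.04)² = 2.391² = 5.72.
Round up.

n = 6 pairs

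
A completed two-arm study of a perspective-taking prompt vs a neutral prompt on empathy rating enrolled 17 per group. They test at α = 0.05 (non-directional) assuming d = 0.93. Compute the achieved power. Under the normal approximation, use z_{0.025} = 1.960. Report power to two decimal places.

power ≈ 0.77

For two equal groups, power = Φ(d·√(n/2) − z_{α/2}).
d·√(n/2) = 0.93 × √(17/2) = 0.93 × 2.915 = 2.711.
z_β = 2.711 − 1.960 = 0.751.
Power = Φ(0.751) = 0.774.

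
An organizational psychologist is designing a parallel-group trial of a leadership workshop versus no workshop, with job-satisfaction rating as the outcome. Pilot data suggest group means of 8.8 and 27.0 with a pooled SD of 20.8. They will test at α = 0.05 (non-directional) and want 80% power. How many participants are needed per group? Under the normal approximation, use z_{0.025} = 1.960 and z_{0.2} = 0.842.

Cohen's d = |M₁ − M₂| / SD_pooled = |8.8 − 27.0| / 20.8 = 18.2 / 20.8 = 0.875.
For two independent groups with equal n: n = 2·((z_{α/2} + z_β) / d)².
z_{α/2} + z_β = 1.960 + 0.842 = 2.802.
n = 2 × (2.802 / 0.875)² = 2 × 3.202² = 2 × 10.25 = 20.5.
Round up to the next whole participant.

n = 21 per group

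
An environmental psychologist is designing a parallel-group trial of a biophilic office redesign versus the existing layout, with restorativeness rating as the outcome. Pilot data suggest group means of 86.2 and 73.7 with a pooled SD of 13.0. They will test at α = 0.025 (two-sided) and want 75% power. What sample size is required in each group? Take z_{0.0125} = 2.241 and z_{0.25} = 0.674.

Cohen's d = |M₁ − M₂| / SD_pooled = |86.2 − 73.7| / 13.0 = 12.5 / 13.0 = 0.962.
For two independent groups with equal n: n = 2·((z_{α/2} + z_β) / d)².
z_{α/2} + z_β = 2.241 + 0.674 = 2.915.
n = 2 × (2.915 / 0.962)² = 2 × 3.030² = 2 × 9.18 = 18.4.
Round up to the next whole participant.

n = 19 per group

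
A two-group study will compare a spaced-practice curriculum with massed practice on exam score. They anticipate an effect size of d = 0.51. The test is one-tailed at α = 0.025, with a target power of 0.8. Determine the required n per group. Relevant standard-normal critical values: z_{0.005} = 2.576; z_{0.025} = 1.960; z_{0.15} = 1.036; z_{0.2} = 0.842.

n = 61 per group

For two independent groups with equal n: n = 2·((z_{α} + z_β) / d)².
z_{α} + z_β = 1.960 + 0.842 = 2.802.
n = 2 × (2.802 / 0.51)² = 2 × 5.494² = 2 × 30.19 = 60.4.
Round up to the next whole participant.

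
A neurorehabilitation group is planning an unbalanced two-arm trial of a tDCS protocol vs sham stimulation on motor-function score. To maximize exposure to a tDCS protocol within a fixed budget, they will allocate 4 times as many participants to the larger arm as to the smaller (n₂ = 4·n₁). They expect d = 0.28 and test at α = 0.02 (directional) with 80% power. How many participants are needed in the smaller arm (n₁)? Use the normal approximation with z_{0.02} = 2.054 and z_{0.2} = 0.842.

n₁ = 134

With allocation ratio k = n₂/n₁ = 4, Var(x̄₁−x̄₂) = σ²(1/n₁ + 1/(k·n₁)) = σ²·(k+1)/(k·n₁).
So n₁ = (1 + 1/k)·((z_{α} + z_β)/d)² = 1.250 × (2.896/0.28)².
n₁ = 1.250 × 106.97 = 133.7.
Round up: n₁ = 134, giving n₂ = 4 × 134 = 536.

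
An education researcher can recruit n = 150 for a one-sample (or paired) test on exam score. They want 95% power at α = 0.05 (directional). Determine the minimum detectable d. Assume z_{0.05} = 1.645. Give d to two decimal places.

For a single sample (or paired design) of n = 150: d_min = (z_{α} + z_β)/√n.
z-sum = 1.645 + 1.645 = 3.290.
d_min = 3.290 / √150 = 3.290 / 12.247 = 0.269.

d_min ≈ 0.27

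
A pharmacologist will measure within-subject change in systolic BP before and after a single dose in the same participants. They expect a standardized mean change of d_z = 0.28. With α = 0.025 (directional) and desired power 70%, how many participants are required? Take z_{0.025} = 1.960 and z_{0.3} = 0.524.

n = 79 pairs

For a paired (one-sample on differences) test: n = ((z_{α} + z_β) / d)².
z_{α} + z_β = 1.960 + 0.524 = 2.484.
n = (2.484 / 0.28)² = 8.871² = 78.70.
Round up.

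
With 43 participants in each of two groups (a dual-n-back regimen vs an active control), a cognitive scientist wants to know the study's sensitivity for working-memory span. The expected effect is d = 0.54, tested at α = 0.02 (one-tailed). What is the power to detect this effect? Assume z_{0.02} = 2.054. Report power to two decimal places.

power ≈ 0.67

For two equal groups, power = Φ(d·√(n/2) − z_{α}).
d·√(n/2) = 0.54 × √(43/2) = 0.54 × 4.637 = 2.504.
z_β = 2.504 − 2.054 = 0.450.
Power = Φ(0.450) = 0.674.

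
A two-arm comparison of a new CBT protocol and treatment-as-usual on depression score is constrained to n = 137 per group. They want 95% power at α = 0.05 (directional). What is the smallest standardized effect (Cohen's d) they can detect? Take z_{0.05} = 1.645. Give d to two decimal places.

For two independent groups of n = 137 each: d_min = (z_{α} + z_β)·√(2/n).
z-sum = 1.645 + 1.645 = 3.290.
d_min = 3.290 × √(2/137) = 3.290 × 0.1208 = 0.398.

d_min ≈ 0.40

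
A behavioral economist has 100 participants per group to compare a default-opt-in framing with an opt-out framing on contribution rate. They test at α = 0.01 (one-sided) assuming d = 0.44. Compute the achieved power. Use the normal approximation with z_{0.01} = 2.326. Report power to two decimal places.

power ≈ 0.78

For two equal groups, power = Φ(d·√(n/2) − z_{α}).
d·√(n/2) = 0.44 × √(100/2) = 0.44 × 7.071 = 3.111.
z_β = 3.111 − 2.326 = 0.785.
Power = Φ(0.785) = 0.784.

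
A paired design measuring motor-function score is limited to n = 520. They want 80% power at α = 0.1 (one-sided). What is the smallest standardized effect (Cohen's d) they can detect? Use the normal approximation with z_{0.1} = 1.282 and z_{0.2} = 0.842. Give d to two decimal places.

d_min ≈ 0.09

For a single sample (or paired design) of n = 520: d_min = (z_{α} + z_β)/√n.
z-sum = 1.282 + 0.842 = 2.124.
d_min = 2.124 / √520 = 2.124 / 22.804 = 0.093.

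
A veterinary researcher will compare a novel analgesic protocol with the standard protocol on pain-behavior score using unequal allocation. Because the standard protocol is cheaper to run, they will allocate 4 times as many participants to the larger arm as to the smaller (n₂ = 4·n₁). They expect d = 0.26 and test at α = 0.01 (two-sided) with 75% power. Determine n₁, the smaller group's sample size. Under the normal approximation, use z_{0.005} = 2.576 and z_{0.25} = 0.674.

With allocation ratio k = n₂/n₁ = 4, Var(x̄₁−x̄₂) = σ²(1/n₁ + 1/(k·n₁)) = σ²·(k+1)/(k·n₁).
So n₁ = (1 + 1/k)·((z_{α/2} + z_β)/d)² = 1.250 × (3.250/0.26)².
n₁ = 1.250 × 156.25 = 195.3.
Round up: n₁ = 196, giving n₂ = 4 × 196 = 784.

n₁ = 196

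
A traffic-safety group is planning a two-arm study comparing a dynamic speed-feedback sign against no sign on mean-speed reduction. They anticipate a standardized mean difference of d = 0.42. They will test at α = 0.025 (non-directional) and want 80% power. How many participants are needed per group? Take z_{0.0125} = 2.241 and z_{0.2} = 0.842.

n = 108 per group

For two independent groups with equal n: n = 2·((z_{α/2} + z_β) / d)².
z_{α/2} + z_β = 2.241 + 0.842 = 3.083.
n = 2 × (3.083 / 0.42)² = 2 × 7.340² = 2 × 53.88 = 107.8.
Round up to the next whole participant.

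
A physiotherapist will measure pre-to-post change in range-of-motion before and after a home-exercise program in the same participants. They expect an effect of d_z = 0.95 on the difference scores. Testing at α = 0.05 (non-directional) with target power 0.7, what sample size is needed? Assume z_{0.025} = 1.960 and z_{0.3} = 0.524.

n = 7 pairs

For a paired (one-sample on differences) test: n = ((z_{α/2} + z_β) / d)².
z_{α/2} + z_β = 1.960 + 0.524 = 2.484.
n = (2.484 / 0.95)² = 2.615² = 6.84.
Round up.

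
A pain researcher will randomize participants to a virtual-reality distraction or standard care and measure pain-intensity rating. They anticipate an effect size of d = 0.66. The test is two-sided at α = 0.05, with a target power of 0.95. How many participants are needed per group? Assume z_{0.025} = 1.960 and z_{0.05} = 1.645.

For two independent groups with equal n: n = 2·((z_{α/2} + z_β) / d)².
z_{α/2} + z_β = 1.960 + 1.645 = 3.605.
n = 2 × (3.605 / 0.66)² = 2 × 5.462² = 2 × 29.83 = 59.7.
Round up to the next whole participant.

n = 60 per group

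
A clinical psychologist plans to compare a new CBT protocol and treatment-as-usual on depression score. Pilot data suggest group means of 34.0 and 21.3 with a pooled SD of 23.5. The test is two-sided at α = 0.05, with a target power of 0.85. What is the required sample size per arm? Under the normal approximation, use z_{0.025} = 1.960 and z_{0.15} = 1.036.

n = 62 per group

Cohen's d = |M₁ − M₂| / SD_pooled = |34.0 − 21.3| / 23.5 = 12.7 / 23.5 = 0.540.
For two independent groups with equal n: n = 2·((z_{α/2} + z_β) / d)².
z_{α/2} + z_β = 1.960 + 1.036 = 2.996.
n = 2 × (2.996 / 0.540)² = 2 × 5.548² = 2 × 30.78 = 61.6.
Round up to the next whole participant.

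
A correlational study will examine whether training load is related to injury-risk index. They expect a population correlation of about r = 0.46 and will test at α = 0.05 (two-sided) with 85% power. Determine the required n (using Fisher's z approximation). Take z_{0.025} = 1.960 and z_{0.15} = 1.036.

n = 40

Fisher's z: C = ½·ln((1+r)/(1−r)) = ½·ln(2.7037) = 0.4973.
n = ((z_{α/2} + z_β)/C)² + 3.
(1.960 + 1.036) / 0.4973 = 2.996 / 0.4973 = 6.025.
n = 6.025² + 3 = 36.29 + 3 = 39.3.
Round up.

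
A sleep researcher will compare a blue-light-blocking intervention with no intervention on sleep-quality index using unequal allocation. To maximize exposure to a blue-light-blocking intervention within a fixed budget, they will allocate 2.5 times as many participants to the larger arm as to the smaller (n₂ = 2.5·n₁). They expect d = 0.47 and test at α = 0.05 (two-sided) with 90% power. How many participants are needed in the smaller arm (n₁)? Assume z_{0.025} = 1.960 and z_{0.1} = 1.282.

With allocation ratio k = n₂/n₁ = 2.5, Var(x̄₁−x̄₂) = σ²(1/n₁ + 1/(k·n₁)) = σ²·(k+1)/(k·n₁).
So n₁ = (1 + 1/k)·((z_{α/2} + z_β)/d)² = 1.400 × (3.242/0.47)².
n₁ = 1.400 × 47.58 = 66.6.
Round up: n₁ = 67, giving n₂ = ⌈2.5 × 67⌉ = ⌈167.5⌉ = 168.

n₁ = 67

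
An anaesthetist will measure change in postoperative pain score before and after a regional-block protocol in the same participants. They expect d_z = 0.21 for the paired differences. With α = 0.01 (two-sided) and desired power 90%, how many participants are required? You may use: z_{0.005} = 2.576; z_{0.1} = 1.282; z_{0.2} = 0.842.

For a paired (one-sample on differences) test: n = ((z_{α/2} + z_β) / d)².
z_{α/2} + z_β = 2.576 + 1.282 = 3.858.
n = (3.858 / 0.21)² = 18.371² = 337.51.
Round up.

n = 338 pairs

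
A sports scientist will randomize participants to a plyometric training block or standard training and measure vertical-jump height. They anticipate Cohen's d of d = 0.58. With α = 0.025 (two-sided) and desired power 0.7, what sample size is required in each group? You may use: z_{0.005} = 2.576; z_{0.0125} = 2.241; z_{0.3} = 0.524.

For two independent groups with equal n: n = 2·((z_{α/2} + z_β) / d)².
z_{α/2} + z_β = 2.241 + 0.524 = 2.765.
n = 2 × (2.765 / 0.58)² = 2 × 4.767² = 2 × 22.73 = 45.5.
Round up to the next whole participant.

n = 46 per group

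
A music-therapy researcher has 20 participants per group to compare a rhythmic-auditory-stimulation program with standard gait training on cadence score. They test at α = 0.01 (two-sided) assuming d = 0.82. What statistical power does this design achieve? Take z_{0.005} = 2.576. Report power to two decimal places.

For two equal groups, power = Φ(d·√(n/2) − z_{α/2}).
d·√(n/2) = 0.82 × √(20/2) = 0.82 × 3.162 = 2.593.
z_β = 2.593 − 2.576 = 0.017.
Power = Φ(0.017) = 0.507.

power ≈ 0.51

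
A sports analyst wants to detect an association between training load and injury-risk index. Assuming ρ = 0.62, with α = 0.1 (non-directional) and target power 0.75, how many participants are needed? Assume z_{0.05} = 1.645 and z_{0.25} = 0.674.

n = 14

Fisher's z: C = ½·ln((1+r)/(1−r)) = ½·ln(4.2632) = 0.7250.
n = ((z_{α/2} + z_β)/C)² + 3.
(1.645 + 0.674) / 0.7250 = 2.319 / 0.7250 = 3.199.
n = 3.199² + 3 = 10.23 + 3 = 13.2.
Round up.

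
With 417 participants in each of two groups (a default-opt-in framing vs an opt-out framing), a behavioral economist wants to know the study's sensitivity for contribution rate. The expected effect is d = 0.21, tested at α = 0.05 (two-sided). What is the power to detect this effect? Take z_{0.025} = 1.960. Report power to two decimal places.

power ≈ 0.86

For two equal groups, power = Φ(d·√(n/2) − z_{α/2}).
d·√(n/2) = 0.21 × √(417/2) = 0.21 × 14.440 = 3.032.
z_β = 3.032 − 1.960 = 1.072.
Power = Φ(1.072) = 0.858.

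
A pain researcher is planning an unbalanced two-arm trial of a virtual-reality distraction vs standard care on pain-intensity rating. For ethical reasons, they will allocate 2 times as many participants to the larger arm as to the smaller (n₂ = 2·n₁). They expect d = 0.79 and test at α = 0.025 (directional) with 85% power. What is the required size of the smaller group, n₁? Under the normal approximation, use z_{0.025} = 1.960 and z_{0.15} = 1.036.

With allocation ratio k = n₂/n₁ = 2, Var(x̄₁−x̄₂) = σ²(1/n₁ + 1/(k·n₁)) = σ²·(k+1)/(k·n₁).
So n₁ = (1 + 1/k)·((z_{α} + z_β)/d)² = 1.500 × (2.996/0.79)².
n₁ = 1.500 × 14.38 = 21.6.
Round up: n₁ = 22, giving n₂ = 2 × 22 = 44.

n₁ = 22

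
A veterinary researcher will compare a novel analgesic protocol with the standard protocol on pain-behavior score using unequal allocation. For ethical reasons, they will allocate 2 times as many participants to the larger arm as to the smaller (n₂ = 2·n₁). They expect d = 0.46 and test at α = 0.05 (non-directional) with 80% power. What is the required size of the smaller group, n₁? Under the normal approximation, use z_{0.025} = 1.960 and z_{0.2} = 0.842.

n₁ = 56

With allocation ratio k = n₂/n₁ = 2, Var(x̄₁−x̄₂) = σ²(1/n₁ + 1/(k·n₁)) = σ²·(k+1)/(k·n₁).
So n₁ = (1 + 1/k)·((z_{α/2} + z_β)/d)² = 1.500 × (2.802/0.46)².
n₁ = 1.500 × 37.10 = 55.7.
Round up: n₁ = 56, giving n₂ = 2 × 56 = 112.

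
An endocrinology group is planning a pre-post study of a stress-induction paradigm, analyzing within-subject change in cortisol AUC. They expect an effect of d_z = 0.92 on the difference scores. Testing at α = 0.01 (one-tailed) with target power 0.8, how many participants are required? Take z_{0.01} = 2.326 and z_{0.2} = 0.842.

For a paired (one-sample on differences) test: n = ((z_{α} + z_β) / d)².
z_{α} + z_β = 2.326 + 0.842 = 3.168.
n = (3.168 / 0.92)² = 3.443² = 11.86.
Round up.

n = 12 pairs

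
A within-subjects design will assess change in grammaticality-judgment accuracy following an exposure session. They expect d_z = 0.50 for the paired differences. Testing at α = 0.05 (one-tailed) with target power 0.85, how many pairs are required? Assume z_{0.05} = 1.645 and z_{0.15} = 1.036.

n = 29 pairs

For a paired (one-sample on differences) test: n = ((z_{α} + z_β) / d)².
z_{α} + z_β = 1.645 + 1.036 = 2.681.
n = (2.681 / 0.50)² = 5.362² = 28.75.
Round up.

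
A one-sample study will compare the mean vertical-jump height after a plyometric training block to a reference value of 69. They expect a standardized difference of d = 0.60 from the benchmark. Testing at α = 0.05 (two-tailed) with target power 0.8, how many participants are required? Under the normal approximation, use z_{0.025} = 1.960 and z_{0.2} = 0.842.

For a one-sample test: n = ((z_{α/2} + z_β) / d)².
z_{α/2} + z_β = 1.960 + 0.842 = 2.802.
n = (2.802 / 0.60)² = 4.670² = 21.81.
Round up.

n = 22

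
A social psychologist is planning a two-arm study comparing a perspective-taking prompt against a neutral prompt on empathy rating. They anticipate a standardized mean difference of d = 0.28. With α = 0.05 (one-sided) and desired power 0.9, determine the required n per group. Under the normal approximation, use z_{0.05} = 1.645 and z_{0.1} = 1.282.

n = 219 per group

For two independent groups with equal n: n = 2·((z_{α} + z_β) / d)².
z_{α} + z_β = 1.645 + 1.282 = 2.927.
n = 2 × (2.927 / 0.28)² = 2 × 10.454² = 2 × 109.28 = 218.6.
Round up to the next whole participant.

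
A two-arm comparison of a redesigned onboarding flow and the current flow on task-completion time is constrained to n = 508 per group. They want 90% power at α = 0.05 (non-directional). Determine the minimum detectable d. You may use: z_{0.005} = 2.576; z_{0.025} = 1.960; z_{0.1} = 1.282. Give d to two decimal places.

For two independent groups of n = 508 each: d_min = (z_{α/2} + z_β)·√(2/n).
z-sum = 1.960 + 1.282 = 3.242.
d_min = 3.242 × √(2/508) = 3.242 × 0.0627 = 0.203.

d_min ≈ 0.20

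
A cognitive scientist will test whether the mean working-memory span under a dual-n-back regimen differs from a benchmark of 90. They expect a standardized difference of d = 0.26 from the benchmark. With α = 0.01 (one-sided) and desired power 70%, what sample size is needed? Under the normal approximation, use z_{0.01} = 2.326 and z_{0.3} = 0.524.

n = 121

For a one-sample test: n = ((z_{α} + z_β) / d)².
z_{α} + z_β = 2.326 + 0.524 = 2.850.
n = (2.850 / 0.26)² = 10.962² = 120.16.
Round up.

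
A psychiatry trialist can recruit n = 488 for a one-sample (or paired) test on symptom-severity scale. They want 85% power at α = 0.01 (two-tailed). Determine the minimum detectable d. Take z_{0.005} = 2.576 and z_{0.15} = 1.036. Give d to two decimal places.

d_min ≈ 0.16

For a single sample (or paired design) of n = 488: d_min = (z_{α/2} + z_β)/√n.
z-sum = 2.576 + 1.036 = 3.612.
d_min = 3.612 / √488 = 3.612 / 22.091 = 0.164.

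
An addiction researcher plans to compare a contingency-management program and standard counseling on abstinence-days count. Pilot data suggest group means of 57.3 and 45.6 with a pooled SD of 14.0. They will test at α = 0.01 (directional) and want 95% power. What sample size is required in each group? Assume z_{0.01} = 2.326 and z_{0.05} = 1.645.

Cohen's d = |M₁ − M₂| / SD_pooled = |57.3 − 45.6| / 14.0 = 11.7 / 14.0 = 0.836.
For two independent groups with equal n: n = 2·((z_{α} + z_β) / d)².
z_{α} + z_β = 2.326 + 1.645 = 3.971.
n = 2 × (3.971 / 0.836)² = 2 × 4.750² = 2 × 22.56 = 45.1.
Round up to the next whole participant.

n = 46 per group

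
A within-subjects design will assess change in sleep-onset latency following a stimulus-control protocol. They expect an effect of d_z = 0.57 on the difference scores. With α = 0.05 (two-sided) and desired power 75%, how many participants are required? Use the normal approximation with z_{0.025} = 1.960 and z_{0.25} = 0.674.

For a paired (one-sample on differences) test: n = ((z_{α/2} + z_β) / d)².
z_{α/2} + z_β = 1.960 + 0.674 = 2.634.
n = (2.634 / 0.57)² = 4.621² = 21.35.
Round up.

n = 22 pairs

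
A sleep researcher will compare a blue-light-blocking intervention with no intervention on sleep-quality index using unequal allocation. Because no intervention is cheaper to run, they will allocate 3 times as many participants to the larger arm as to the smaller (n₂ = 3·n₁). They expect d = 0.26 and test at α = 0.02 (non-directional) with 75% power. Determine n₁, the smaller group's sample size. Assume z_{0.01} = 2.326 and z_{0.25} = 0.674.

n₁ = 178

With allocation ratio k = n₂/n₁ = 3, Var(x̄₁−x̄₂) = σ²(1/n₁ + 1/(k·n₁)) = σ²·(k+1)/(k·n₁).
So n₁ = (1 + 1/k)·((z_{α/2} + z_β)/d)² = 1.333 × (3.000/0.26)².
n₁ = 1.333 × 133.14 = 177.5.
Round up: n₁ = 178, giving n₂ = 3 × 178 = 534.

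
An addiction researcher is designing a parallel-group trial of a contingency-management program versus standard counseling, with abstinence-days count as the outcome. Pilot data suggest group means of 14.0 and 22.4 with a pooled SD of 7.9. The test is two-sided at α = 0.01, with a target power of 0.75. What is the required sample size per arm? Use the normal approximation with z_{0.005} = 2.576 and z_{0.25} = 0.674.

n = 19 per group

Cohen's d = |M₁ − M₂| / SD_pooled = |14.0 − 22.4| / 7.9 = 8.4 / 7.9 = 1.063.
For two independent groups with equal n: n = 2·((z_{α/2} + z_β) / d)².
z_{α/2} + z_β = 2.576 + 0.674 = 3.250.
n = 2 × (3.250 / 1.063)² = 2 × 3.057² = 2 × 9.35 = 18.7.
Round up to the next whole participant.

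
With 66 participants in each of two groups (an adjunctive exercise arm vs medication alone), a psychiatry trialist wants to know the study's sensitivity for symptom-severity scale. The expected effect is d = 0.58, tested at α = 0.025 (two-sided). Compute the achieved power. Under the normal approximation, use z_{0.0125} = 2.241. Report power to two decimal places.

For two equal groups, power = Φ(d·√(n/2) − z_{α/2}).
d·√(n/2) = 0.58 × √(66/2) = 0.58 × 5.745 = 3.332.
z_β = 3.332 − 2.241 = 1.091.
Power = Φ(1.091) = 0.862.

power ≈ 0.86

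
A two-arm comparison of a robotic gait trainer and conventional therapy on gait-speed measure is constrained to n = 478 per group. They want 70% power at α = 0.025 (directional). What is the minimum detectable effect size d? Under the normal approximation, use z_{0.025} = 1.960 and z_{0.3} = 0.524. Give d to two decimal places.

d_min ≈ 0.16

For two independent groups of n = 478 each: d_min = (z_{α} + z_β)·√(2/n).
z-sum = 1.960 + 0.524 = 2.484.
d_min = 2.484 × √(2/478) = 2.484 × 0.0647 = 0.161.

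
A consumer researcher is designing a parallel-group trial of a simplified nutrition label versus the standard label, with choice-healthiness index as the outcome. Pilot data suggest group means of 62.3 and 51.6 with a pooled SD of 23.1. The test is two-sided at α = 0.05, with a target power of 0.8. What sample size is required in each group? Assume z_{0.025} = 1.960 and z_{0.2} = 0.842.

Cohen's d = |M₁ − M₂| / SD_pooled = |62.3 − 51.6| / 23.1 = 10.7 / 23.1 = 0.463.
For two independent groups with equal n: n = 2·((z_{α/2} + z_β) / d)².
z_{α/2} + z_β = 1.960 + 0.842 = 2.802.
n = 2 × (2.802 / 0.463)² = 2 × 6.052² = 2 × 36.62 = 73.2.
Round up to the next whole participant.

n = 74 per group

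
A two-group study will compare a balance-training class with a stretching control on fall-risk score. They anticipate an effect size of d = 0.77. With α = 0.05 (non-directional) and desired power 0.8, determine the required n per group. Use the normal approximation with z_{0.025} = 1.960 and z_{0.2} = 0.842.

For two independent groups with equal n: n = 2·((z_{α/2} + z_β) / d)².
z_{α/2} + z_β = 1.960 + 0.842 = 2.802.
n = 2 × (2.802 / 0.77)² = 2 × 3.639² = 2 × 13.24 = 26.5.
Round up to the next whole participant.

n = 27 per group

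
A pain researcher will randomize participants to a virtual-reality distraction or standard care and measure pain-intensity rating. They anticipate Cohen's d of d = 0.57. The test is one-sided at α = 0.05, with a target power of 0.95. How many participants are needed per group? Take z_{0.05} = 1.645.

For two independent groups with equal n: n = 2·((z_{α} + z_β) / d)².
z_{α} + z_β = 1.645 + 1.645 = 3.290.
n = 2 × (3.290 / 0.57)² = 2 × 5.772² = 2 × 33.32 = 66.6.
Round up to the next whole participant.

n = 67 per group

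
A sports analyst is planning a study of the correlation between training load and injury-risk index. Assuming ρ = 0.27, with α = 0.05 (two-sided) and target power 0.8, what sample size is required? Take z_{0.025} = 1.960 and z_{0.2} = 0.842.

Fisher's z: C = ½·ln((1+r)/(1−r)) = ½·ln(1.7397) = 0.2769.
n = ((z_{α/2} + z_β)/C)² + 3.
(1.960 + 0.842) / 0.2769 = 2.802 / 0.2769 = 10.119.
n = 10.119² + 3 = 102.40 + 3 = 105.4.
Round up.

n = 106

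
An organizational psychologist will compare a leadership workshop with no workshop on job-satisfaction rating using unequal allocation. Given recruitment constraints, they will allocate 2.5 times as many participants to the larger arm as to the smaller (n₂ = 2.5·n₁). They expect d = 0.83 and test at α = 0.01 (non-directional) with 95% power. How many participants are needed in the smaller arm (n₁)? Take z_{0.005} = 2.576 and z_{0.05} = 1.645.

With allocation ratio k = n₂/n₁ = 2.5, Var(x̄₁−x̄₂) = σ²(1/n₁ + 1/(k·n₁)) = σ²·(k+1)/(k·n₁).
So n₁ = (1 + 1/k)·((z_{α/2} + z_β)/d)² = 1.400 × (4.221/0.83)².
n₁ = 1.400 × 25.86 = 36.2.
Round up: n₁ = 37, giving n₂ = ⌈2.5 × 37⌉ = ⌈92.5⌉ = 93.

n₁ = 37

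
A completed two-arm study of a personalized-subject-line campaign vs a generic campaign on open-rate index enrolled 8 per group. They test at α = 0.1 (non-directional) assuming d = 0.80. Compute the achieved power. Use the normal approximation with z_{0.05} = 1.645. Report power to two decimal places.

power ≈ 0.48

For two equal groups, power = Φ(d·√(n/2) − z_{α/2}).
d·√(n/2) = 0.80 × √(8/2) = 0.80 × 2.000 = 1.600.
z_β = 1.600 − 1.645 = -0.045.
Power = Φ(-0.045) = 0.482.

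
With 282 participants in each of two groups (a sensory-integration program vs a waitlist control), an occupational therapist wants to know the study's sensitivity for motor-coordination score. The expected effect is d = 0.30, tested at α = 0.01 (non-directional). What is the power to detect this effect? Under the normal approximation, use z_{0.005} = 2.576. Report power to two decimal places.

power ≈ 0.84

For two equal groups, power = Φ(d·√(n/2) − z_{α/2}).
d·√(n/2) = 0.30 × √(282/2) = 0.30 × 11.874 = 3.562.
z_β = 3.562 − 2.576 = 0.986.
Power = Φ(0.986) = 0.838.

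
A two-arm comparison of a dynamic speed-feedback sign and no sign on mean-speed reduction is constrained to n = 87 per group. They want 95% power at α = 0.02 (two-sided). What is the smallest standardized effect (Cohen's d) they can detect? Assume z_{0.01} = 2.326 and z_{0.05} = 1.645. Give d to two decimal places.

For two independent groups of n = 87 each: d_min = (z_{α/2} + z_β)·√(2/n).
z-sum = 2.326 + 1.645 = 3.971.
d_min = 3.971 × √(2/87) = 3.971 × 0.1516 = 0.602.

d_min ≈ 0.60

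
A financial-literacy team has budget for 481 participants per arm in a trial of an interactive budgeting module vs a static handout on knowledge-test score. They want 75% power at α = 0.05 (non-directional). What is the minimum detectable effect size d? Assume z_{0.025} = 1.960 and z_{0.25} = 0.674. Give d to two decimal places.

d_min ≈ 0.17

For two independent groups of n = 481 each: d_min = (z_{α/2} + z_β)·√(2/n).
z-sum = 1.960 + 0.674 = 2.634.
d_min = 2.634 × √(2/481) = 2.634 × 0.0645 = 0.170.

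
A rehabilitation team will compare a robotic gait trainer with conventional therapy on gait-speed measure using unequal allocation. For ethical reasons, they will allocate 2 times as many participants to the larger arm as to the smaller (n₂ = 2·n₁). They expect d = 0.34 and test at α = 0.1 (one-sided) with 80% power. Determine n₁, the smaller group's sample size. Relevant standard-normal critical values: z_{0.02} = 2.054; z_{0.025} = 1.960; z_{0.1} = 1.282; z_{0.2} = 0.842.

With allocation ratio k = n₂/n₁ = 2, Var(x̄₁−x̄₂) = σ²(1/n₁ + 1/(k·n₁)) = σ²·(k+1)/(k·n₁).
So n₁ = (1 + 1/k)·((z_{α} + z_β)/d)² = 1.500 × (2.124/0.34)².
n₁ = 1.500 × 39.03 = 58.5.
Round up: n₁ = 59, giving n₂ = 2 × 59 = 118.

n₁ = 59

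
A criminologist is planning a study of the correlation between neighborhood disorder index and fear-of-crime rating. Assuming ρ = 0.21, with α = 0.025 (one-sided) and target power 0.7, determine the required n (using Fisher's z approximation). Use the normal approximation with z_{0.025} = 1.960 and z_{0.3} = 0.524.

n = 139

Fisher's z: C = ½·ln((1+r)/(1−r)) = ½·ln(1.5316) = 0.2132.
n = ((z_{α} + z_β)/C)² + 3.
(1.960 + 0.524) / 0.2132 = 2.484 / 0.2132 = 11.651.
n = 11.651² + 3 = 135.75 + 3 = 138.7.
Round up.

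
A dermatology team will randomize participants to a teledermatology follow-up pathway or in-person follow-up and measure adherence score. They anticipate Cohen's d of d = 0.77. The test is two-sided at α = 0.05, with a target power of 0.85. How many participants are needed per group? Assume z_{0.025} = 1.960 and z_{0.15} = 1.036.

n = 31 per group

For two independent groups with equal n: n = 2·((z_{α/2} + z_β) / d)².
z_{α/2} + z_β = 1.960 + 1.036 = 2.996.
n = 2 × (2.996 / 0.77)² = 2 × 3.891² = 2 × 15.14 = 30.3.
Round up to the next whole participant.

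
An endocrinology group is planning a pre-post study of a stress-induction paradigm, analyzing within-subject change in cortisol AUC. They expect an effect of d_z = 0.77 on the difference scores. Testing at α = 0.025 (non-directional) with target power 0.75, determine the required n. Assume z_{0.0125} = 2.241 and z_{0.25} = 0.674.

For a paired (one-sample on differences) test: n = ((z_{α/2} + z_β) / d)².
z_{α/2} + z_β = 2.241 + 0.674 = 2.915.
n = (2.915 / 0.77)² = 3.786² = 14.33.
Round up.

n = 15 pairs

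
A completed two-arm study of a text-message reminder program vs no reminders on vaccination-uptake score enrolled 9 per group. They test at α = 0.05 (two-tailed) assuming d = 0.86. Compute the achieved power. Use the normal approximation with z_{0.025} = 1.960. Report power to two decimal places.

power ≈ 0.45

For two equal groups, power = Φ(d·√(n/2) − z_{α/2}).
d·√(n/2) = 0.86 × √(9/2) = 0.86 × 2.121 = 1.824.
z_β = 1.824 − 1.960 = -0.136.
Power = Φ(-0.136) = 0.446.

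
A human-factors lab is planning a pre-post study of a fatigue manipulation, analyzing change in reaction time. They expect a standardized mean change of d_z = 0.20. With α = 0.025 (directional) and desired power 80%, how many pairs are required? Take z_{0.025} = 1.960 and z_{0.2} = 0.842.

For a paired (one-sample on differences) test: n = ((z_{α} + z_β) / d)².
z_{α} + z_β = 1.960 + 0.842 = 2.802.
n = (2.802 / 0.20)² = 14.010² = 196.28.
Round up.

n = 197 pairs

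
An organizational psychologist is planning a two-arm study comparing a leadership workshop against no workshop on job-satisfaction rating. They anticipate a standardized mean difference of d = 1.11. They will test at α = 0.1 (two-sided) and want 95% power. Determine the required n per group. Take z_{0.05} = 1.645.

For two independent groups with equal n: n = 2·((z_{α/2} + z_β) / d)².
z_{α/2} + z_β = 1.645 + 1.645 = 3.290.
n = 2 × (3.290 / 1.11)² = 2 × 2.964² = 2 × 8.79 = 17.6.
Round up to the next whole participant.

n = 18 per group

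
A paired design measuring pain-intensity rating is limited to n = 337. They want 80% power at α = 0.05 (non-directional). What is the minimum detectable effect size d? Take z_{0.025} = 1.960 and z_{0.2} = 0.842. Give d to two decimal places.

For a single sample (or paired design) of n = 337: d_min = (z_{α/2} + z_β)/√n.
z-sum = 1.960 + 0.842 = 2.802.
d_min = 2.802 / √337 = 2.802 / 18.358 = 0.153.

d_min ≈ 0.15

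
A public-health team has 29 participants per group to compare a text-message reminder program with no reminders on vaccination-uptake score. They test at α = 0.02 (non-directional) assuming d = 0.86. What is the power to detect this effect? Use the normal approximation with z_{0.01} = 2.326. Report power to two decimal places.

For two equal groups, power = Φ(d·√(n/2) − z_{α/2}).
d·√(n/2) = 0.86 × √(29/2) = 0.86 × 3.808 = 3.275.
z_β = 3.275 − 2.326 = 0.949.
Power = Φ(0.949) = 0.829.

power ≈ 0.83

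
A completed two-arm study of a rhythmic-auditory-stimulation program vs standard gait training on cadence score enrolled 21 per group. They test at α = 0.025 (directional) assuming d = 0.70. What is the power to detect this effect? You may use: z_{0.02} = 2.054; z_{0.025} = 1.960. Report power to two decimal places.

For two equal groups, power = Φ(d·√(n/2) − z_{α}).
d·√(n/2) = 0.70 × √(21/2) = 0.70 × 3.240 = 2.268.
z_β = 2.268 − 1.960 = 0.308.
Power = Φ(0.308) = 0.621.

power ≈ 0.62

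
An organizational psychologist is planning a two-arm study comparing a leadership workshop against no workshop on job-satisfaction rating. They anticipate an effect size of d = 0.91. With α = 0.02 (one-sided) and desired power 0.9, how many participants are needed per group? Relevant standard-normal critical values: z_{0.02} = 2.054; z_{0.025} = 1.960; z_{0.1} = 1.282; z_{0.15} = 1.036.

n = 27 per group

For two independent groups with equal n: n = 2·((z_{α} + z_β) / d)².
z_{α} + z_β = 2.054 + 1.282 = 3.336.
n = 2 × (3.336 / 0.91)² = 2 × 3.666² = 2 × 13.44 = 26.9.
Round up to the next whole participant.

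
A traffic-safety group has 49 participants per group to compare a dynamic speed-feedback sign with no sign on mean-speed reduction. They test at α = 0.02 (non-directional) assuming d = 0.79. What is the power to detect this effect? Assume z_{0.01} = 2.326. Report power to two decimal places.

For two equal groups, power = Φ(d·√(n/2) − z_{α/2}).
d·√(n/2) = 0.79 × √(49/2) = 0.79 × 4.950 = 3.910.
z_β = 3.910 − 2.326 = 1.584.
Power = Φ(1.584) = 0.943.

power ≈ 0.94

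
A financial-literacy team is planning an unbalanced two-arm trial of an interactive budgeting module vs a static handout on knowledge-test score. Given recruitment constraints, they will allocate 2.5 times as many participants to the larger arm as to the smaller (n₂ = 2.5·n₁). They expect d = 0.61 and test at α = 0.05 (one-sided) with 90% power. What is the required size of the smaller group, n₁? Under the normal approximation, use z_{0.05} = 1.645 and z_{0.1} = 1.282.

With allocation ratio k = n₂/n₁ = 2.5, Var(x̄₁−x̄₂) = σ²(1/n₁ + 1/(k·n₁)) = σ²·(k+1)/(k·n₁).
So n₁ = (1 + 1/k)·((z_{α} + z_β)/d)² = 1.400 × (2.927/0.61)².
n₁ = 1.400 × 23.02 = 32.2.
Round up: n₁ = 33, giving n₂ = ⌈2.5 × 33⌉ = ⌈82.5⌉ = 83.

n₁ = 33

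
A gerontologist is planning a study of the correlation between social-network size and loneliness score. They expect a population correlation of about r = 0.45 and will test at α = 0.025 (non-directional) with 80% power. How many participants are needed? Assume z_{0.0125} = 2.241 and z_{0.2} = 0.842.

Fisher's z: C = ½·ln((1+r)/(1−r)) = ½·ln(2.6364) = 0.4847.
n = ((z_{α/2} + z_β)/C)² + 3.
(2.241 + 0.842) / 0.4847 = 3.083 / 0.4847 = 6.361.
n = 6.361² + 3 = 40.46 + 3 = 43.5.
Round up.

n = 44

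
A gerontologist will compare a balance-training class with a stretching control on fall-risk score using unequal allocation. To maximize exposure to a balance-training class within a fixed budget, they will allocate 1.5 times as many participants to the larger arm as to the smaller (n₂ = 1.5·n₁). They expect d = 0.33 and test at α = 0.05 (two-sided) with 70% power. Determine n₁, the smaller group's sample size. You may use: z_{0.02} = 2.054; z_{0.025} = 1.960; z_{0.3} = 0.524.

With allocation ratio k = n₂/n₁ = 1.5, Var(x̄₁−x̄₂) = σ²(1/n₁ + 1/(k·n₁)) = σ²·(k+1)/(k·n₁).
So n₁ = (1 + 1/k)·((z_{α/2} + z_β)/d)² = 1.667 × (2.484/0.33)².
n₁ = 1.667 × 56.66 = 94.4.
Round up: n₁ = 95, giving n₂ = ⌈1.5 × 95⌉ = ⌈142.5⌉ = 143.

n₁ = 95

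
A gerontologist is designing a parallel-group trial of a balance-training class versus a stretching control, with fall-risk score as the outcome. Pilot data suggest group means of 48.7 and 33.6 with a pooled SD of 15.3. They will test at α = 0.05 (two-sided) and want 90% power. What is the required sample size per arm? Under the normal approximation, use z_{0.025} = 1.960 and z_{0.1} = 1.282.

n = 22 per group

Cohen's d = |M₁ − M₂| / SD_pooled = |48.7 − 33.6| / 15.3 = 15.1 / 15.3 = 0.987.
For two independent groups with equal n: n = 2·((z_{α/2} + z_β) / d)².
z_{α/2} + z_β = 1.960 + 1.282 = 3.242.
n = 2 × (3.242 / 0.987)² = 2 × 3.285² = 2 × 10.79 = 21.6.
Round up to the next whole participant.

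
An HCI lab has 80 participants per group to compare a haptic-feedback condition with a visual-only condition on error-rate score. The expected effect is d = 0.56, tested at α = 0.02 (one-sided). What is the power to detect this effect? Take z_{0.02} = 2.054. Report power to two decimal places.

For two equal groups, power = Φ(d·√(n/2) − z_{α}).
d·√(n/2) = 0.56 × √(80/2) = 0.56 × 6.325 = 3.542.
z_β = 3.542 − 2.054 = 1.488.
Power = Φ(1.488) = 0.932.

power ≈ 0.93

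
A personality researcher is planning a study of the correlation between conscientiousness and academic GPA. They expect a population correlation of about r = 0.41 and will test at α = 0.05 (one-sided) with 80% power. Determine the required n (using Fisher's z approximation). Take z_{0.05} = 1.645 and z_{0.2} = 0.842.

n = 36

Fisher's z: C = ½·ln((1+r)/(1−r)) = ½·ln(2.3898) = 0.4356.
n = ((z_{α} + z_β)/C)² + 3.
(1.645 + 0.842) / 0.4356 = 2.487 / 0.4356 = 5.709.
n = 5.709² + 3 = 32.60 + 3 = 35.6.
Round up.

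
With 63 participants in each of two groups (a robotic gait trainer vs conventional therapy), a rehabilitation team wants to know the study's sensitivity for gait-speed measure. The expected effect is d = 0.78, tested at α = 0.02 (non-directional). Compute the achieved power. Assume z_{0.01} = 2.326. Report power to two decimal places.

For two equal groups, power = Φ(d·√(n/2) − z_{α/2}).
d·√(n/2) = 0.78 × √(63/2) = 0.78 × 5.612 = 4.378.
z_β = 4.378 − 2.326 = 2.052.
Power = Φ(2.052) = 0.980.

power ≈ 0.98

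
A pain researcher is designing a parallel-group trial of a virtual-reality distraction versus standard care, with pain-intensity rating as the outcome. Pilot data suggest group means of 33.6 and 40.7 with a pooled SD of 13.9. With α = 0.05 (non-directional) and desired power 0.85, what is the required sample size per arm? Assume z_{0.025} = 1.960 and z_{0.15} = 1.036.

Cohen's d = |M₁ − M₂| / SD_pooled = |33.6 − 40.7| / 13.9 = 7.1 / 13.9 = 0.511.
For two independent groups with equal n: n = 2·((z_{α/2} + z_β) / d)².
z_{α/2} + z_β = 1.960 + 1.036 = 2.996.
n = 2 × (2.996 / 0.511)² = 2 × 5.863² = 2 × 34.37 = 68.7.
Round up to the next whole participant.

n = 69 per group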